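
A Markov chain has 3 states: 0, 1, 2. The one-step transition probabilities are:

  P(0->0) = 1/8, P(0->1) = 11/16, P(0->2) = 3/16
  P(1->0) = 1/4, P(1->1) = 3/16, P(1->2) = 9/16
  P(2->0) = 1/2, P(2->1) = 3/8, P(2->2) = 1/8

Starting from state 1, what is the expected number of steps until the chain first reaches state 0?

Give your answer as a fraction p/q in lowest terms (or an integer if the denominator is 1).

Answer: 23/8

Derivation:
Let h_i = expected steps to first reach 0 from state i.
Boundary: h_0 = 0.
First-step equations for the other states:
  h_1 = 1 + 1/4*h_0 + 3/16*h_1 + 9/16*h_2
  h_2 = 1 + 1/2*h_0 + 3/8*h_1 + 1/8*h_2

Substituting h_0 = 0 and rearranging gives the linear system (I - Q) h = 1:
  [13/16, -9/16] . (h_1, h_2) = 1
  [-3/8, 7/8] . (h_1, h_2) = 1

Solving yields:
  h_1 = 23/8
  h_2 = 19/8

Starting state is 1, so the expected hitting time is h_1 = 23/8.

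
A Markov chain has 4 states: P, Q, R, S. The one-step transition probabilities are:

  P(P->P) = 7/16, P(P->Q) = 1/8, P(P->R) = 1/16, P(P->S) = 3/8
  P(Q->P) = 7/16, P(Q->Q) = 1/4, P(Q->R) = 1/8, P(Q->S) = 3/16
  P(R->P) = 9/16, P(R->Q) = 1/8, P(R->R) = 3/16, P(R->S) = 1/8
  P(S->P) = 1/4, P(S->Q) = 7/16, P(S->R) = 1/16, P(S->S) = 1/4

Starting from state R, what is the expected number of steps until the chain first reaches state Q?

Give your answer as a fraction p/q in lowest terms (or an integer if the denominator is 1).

Answer: 544/113

Derivation:
Let h_i = expected steps to first reach Q from state i.
Boundary: h_Q = 0.
First-step equations for the other states:
  h_P = 1 + 7/16*h_P + 1/8*h_Q + 1/16*h_R + 3/8*h_S
  h_R = 1 + 9/16*h_P + 1/8*h_Q + 3/16*h_R + 1/8*h_S
  h_S = 1 + 1/4*h_P + 7/16*h_Q + 1/16*h_R + 1/4*h_S

Substituting h_Q = 0 and rearranging gives the linear system (I - Q) h = 1:
  [9/16, -1/16, -3/8] . (h_P, h_R, h_S) = 1
  [-9/16, 13/16, -1/8] . (h_P, h_R, h_S) = 1
  [-1/4, -1/16, 3/4] . (h_P, h_R, h_S) = 1

Solving yields:
  h_P = 504/113
  h_R = 544/113
  h_S = 364/113

Starting state is R, so the expected hitting time is h_R = 544/113.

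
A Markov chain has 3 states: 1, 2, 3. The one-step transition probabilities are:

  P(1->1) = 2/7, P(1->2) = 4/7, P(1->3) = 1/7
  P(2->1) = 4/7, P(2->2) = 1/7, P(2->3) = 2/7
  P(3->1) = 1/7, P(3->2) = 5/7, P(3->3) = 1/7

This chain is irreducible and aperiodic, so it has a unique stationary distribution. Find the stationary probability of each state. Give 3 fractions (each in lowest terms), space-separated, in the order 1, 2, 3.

The stationary distribution satisfies pi = pi * P, i.e.:
  pi_1 = 2/7*pi_1 + 4/7*pi_2 + 1/7*pi_3
  pi_2 = 4/7*pi_1 + 1/7*pi_2 + 5/7*pi_3
  pi_3 = 1/7*pi_1 + 2/7*pi_2 + 1/7*pi_3
with normalization: pi_1 + pi_2 + pi_3 = 1.

Using the first 2 balance equations plus normalization, the linear system A*pi = b is:
  [-5/7, 4/7, 1/7] . pi = 0
  [4/7, -6/7, 5/7] . pi = 0
  [1, 1, 1] . pi = 1

Solving yields:
  pi_1 = 26/69
  pi_2 = 29/69
  pi_3 = 14/69

Verification (pi * P):
  26/69*2/7 + 29/69*4/7 + 14/69*1/7 = 26/69 = pi_1  (ok)
  26/69*4/7 + 29/69*1/7 + 14/69*5/7 = 29/69 = pi_2  (ok)
  26/69*1/7 + 29/69*2/7 + 14/69*1/7 = 14/69 = pi_3  (ok)

Answer: 26/69 29/69 14/69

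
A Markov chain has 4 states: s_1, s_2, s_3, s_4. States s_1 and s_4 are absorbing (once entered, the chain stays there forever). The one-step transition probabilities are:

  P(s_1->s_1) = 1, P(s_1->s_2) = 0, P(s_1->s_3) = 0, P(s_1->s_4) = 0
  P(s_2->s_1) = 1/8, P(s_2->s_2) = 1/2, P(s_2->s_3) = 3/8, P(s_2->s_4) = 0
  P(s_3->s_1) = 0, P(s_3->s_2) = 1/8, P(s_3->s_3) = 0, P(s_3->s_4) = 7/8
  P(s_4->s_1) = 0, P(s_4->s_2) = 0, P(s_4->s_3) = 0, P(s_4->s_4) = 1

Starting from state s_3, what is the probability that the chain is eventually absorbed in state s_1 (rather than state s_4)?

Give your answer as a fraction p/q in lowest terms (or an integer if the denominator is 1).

Answer: 1/29

Derivation:
Let a_i = P(absorbed in s_1 | start in state i).
Boundary conditions: a_s_1 = 1, a_s_4 = 0.
For each transient state i, a_i = sum_j P(i->j) * a_j:
  a_s_2 = 1/8*a_s_1 + 1/2*a_s_2 + 3/8*a_s_3 + 0*a_s_4
  a_s_3 = 0*a_s_1 + 1/8*a_s_2 + 0*a_s_3 + 7/8*a_s_4

Substituting a_s_1 = 1 and a_s_4 = 0, rearrange to (I - Q) a = r where r[i] = P(i -> s_1):
  [1/2, -3/8] . (a_s_2, a_s_3) = 1/8
  [-1/8, 1] . (a_s_2, a_s_3) = 0

Solving yields:
  a_s_2 = 8/29
  a_s_3 = 1/29

Starting state is s_3, so the absorption probability is a_s_3 = 1/29.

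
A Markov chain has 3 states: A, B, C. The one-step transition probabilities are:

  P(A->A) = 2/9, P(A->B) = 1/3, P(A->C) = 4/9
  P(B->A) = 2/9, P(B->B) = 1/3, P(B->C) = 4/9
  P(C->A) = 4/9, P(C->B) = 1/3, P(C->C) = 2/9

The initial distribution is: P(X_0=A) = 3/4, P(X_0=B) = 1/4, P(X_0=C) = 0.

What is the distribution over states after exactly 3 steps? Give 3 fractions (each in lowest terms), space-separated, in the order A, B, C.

Propagating the distribution step by step (d_{t+1} = d_t * P):
d_0 = (A=3/4, B=1/4, C=0)
  d_1[A] = 3/4*2/9 + 1/4*2/9 + 0*4/9 = 2/9
  d_1[B] = 3/4*1/3 + 1/4*1/3 + 0*1/3 = 1/3
  d_1[C] = 3/4*4/9 + 1/4*4/9 + 0*2/9 = 4/9
d_1 = (A=2/9, B=1/3, C=4/9)
  d_2[A] = 2/9*2/9 + 1/3*2/9 + 4/9*4/9 = 26/81
  d_2[B] = 2/9*1/3 + 1/3*1/3 + 4/9*1/3 = 1/3
  d_2[C] = 2/9*4/9 + 1/3*4/9 + 4/9*2/9 = 28/81
d_2 = (A=26/81, B=1/3, C=28/81)
  d_3[A] = 26/81*2/9 + 1/3*2/9 + 28/81*4/9 = 218/729
  d_3[B] = 26/81*1/3 + 1/3*1/3 + 28/81*1/3 = 1/3
  d_3[C] = 26/81*4/9 + 1/3*4/9 + 28/81*2/9 = 268/729
d_3 = (A=218/729, B=1/3, C=268/729)

Answer: 218/729 1/3 268/729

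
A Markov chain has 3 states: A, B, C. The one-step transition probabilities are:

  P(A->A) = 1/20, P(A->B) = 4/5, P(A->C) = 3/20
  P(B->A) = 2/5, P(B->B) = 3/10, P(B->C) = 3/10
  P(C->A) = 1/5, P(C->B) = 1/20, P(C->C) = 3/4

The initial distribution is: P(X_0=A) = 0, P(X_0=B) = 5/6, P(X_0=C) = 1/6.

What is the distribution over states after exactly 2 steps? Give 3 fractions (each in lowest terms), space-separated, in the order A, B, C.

Propagating the distribution step by step (d_{t+1} = d_t * P):
d_0 = (A=0, B=5/6, C=1/6)
  d_1[A] = 0*1/20 + 5/6*2/5 + 1/6*1/5 = 11/30
  d_1[B] = 0*4/5 + 5/6*3/10 + 1/6*1/20 = 31/120
  d_1[C] = 0*3/20 + 5/6*3/10 + 1/6*3/4 = 3/8
d_1 = (A=11/30, B=31/120, C=3/8)
  d_2[A] = 11/30*1/20 + 31/120*2/5 + 3/8*1/5 = 59/300
  d_2[B] = 11/30*4/5 + 31/120*3/10 + 3/8*1/20 = 187/480
  d_2[C] = 11/30*3/20 + 31/120*3/10 + 3/8*3/4 = 331/800
d_2 = (A=59/300, B=187/480, C=331/800)

Answer: 59/300 187/480 331/800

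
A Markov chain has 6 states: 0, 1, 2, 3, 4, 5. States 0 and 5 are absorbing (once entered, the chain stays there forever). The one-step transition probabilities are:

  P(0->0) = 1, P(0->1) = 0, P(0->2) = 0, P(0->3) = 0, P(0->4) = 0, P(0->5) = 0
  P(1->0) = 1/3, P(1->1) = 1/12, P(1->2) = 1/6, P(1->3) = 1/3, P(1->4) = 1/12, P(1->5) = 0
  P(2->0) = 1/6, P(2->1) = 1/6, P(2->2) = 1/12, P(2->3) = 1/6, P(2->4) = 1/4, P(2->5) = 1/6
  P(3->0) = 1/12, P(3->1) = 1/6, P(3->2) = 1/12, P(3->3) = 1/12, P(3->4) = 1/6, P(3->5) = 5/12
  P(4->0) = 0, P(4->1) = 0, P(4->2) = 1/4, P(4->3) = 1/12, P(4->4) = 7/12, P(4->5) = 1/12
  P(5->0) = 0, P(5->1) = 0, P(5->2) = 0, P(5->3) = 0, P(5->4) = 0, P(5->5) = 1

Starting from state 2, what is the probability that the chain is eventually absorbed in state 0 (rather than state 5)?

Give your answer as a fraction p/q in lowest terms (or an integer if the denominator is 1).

Let a_i = P(absorbed in 0 | start in state i).
Boundary conditions: a_0 = 1, a_5 = 0.
For each transient state i, a_i = sum_j P(i->j) * a_j:
  a_1 = 1/3*a_0 + 1/12*a_1 + 1/6*a_2 + 1/3*a_3 + 1/12*a_4 + 0*a_5
  a_2 = 1/6*a_0 + 1/6*a_1 + 1/12*a_2 + 1/6*a_3 + 1/4*a_4 + 1/6*a_5
  a_3 = 1/12*a_0 + 1/6*a_1 + 1/12*a_2 + 1/12*a_3 + 1/6*a_4 + 5/12*a_5
  a_4 = 0*a_0 + 0*a_1 + 1/4*a_2 + 1/12*a_3 + 7/12*a_4 + 1/12*a_5

Substituting a_0 = 1 and a_5 = 0, rearrange to (I - Q) a = r where r[i] = P(i -> 0):
  [11/12, -1/6, -1/3, -1/12] . (a_1, a_2, a_3, a_4) = 1/3
  [-1/6, 11/12, -1/6, -1/4] . (a_1, a_2, a_3, a_4) = 1/6
  [-1/6, -1/12, 11/12, -1/6] . (a_1, a_2, a_3, a_4) = 1/12
  [0, -1/4, -1/12, 5/12] . (a_1, a_2, a_3, a_4) = 0

Solving yields:
  a_1 = 2431/4227
  a_2 = 1795/4227
  a_3 = 410/1409
  a_4 = 441/1409

Starting state is 2, so the absorption probability is a_2 = 1795/4227.

Answer: 1795/4227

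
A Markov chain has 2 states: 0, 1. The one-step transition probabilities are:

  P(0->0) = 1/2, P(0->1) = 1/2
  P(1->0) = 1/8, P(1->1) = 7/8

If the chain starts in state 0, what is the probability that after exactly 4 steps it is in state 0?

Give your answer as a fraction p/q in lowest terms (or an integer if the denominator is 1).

Answer: 221/1024

Derivation:
Computing P^4 by repeated multiplication:
P^1 =
  0: [1/2, 1/2]
  1: [1/8, 7/8]
P^2 =
  0: [5/16, 11/16]
  1: [11/64, 53/64]
P^3 =
  0: [31/128, 97/128]
  1: [97/512, 415/512]
P^4 =
  0: [221/1024, 803/1024]
  1: [803/4096, 3293/4096]

(P^4)[0 -> 0] = 221/1024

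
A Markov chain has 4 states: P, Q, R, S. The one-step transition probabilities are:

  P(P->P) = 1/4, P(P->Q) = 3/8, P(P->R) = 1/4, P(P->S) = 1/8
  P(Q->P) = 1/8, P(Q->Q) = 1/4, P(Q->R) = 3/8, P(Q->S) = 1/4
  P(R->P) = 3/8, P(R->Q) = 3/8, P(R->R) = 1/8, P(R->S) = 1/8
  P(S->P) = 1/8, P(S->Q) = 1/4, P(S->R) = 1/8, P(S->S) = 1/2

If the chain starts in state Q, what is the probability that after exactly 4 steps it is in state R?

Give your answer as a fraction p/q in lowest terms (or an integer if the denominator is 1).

Answer: 929/4096

Derivation:
Computing P^4 by repeated multiplication:
P^1 =
  P: [1/4, 3/8, 1/4, 1/8]
  Q: [1/8, 1/4, 3/8, 1/4]
  R: [3/8, 3/8, 1/8, 1/8]
  S: [1/8, 1/4, 1/8, 1/2]
P^2 =
  P: [7/32, 5/16, 1/4, 7/32]
  Q: [15/64, 5/16, 13/64, 1/4]
  R: [13/64, 5/16, 17/64, 7/32]
  S: [11/64, 9/32, 13/64, 11/32]
P^3 =
  P: [55/256, 79/256, 59/256, 63/256]
  Q: [105/512, 39/128, 119/512, 33/128]
  R: [111/512, 79/256, 117/512, 63/256]
  S: [101/512, 19/64, 111/512, 37/128]
P^4 =
  P: [429/2048, 313/1024, 469/2048, 131/512]
  Q: [855/4096, 39/128, 929/4096, 133/512]
  R: [857/4096, 313/1024, 939/4096, 131/512]
  S: [835/4096, 309/1024, 917/4096, 277/1024]

(P^4)[Q -> R] = 929/4096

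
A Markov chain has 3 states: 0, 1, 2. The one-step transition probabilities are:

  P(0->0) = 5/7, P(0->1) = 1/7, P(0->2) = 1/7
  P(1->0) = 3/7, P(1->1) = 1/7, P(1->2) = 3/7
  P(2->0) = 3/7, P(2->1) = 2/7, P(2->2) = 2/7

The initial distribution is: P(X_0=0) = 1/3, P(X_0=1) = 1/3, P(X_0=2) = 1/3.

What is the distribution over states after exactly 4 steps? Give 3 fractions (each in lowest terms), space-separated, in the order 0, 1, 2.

Propagating the distribution step by step (d_{t+1} = d_t * P):
d_0 = (0=1/3, 1=1/3, 2=1/3)
  d_1[0] = 1/3*5/7 + 1/3*3/7 + 1/3*3/7 = 11/21
  d_1[1] = 1/3*1/7 + 1/3*1/7 + 1/3*2/7 = 4/21
  d_1[2] = 1/3*1/7 + 1/3*3/7 + 1/3*2/7 = 2/7
d_1 = (0=11/21, 1=4/21, 2=2/7)
  d_2[0] = 11/21*5/7 + 4/21*3/7 + 2/7*3/7 = 85/147
  d_2[1] = 11/21*1/7 + 4/21*1/7 + 2/7*2/7 = 9/49
  d_2[2] = 11/21*1/7 + 4/21*3/7 + 2/7*2/7 = 5/21
d_2 = (0=85/147, 1=9/49, 2=5/21)
  d_3[0] = 85/147*5/7 + 9/49*3/7 + 5/21*3/7 = 611/1029
  d_3[1] = 85/147*1/7 + 9/49*1/7 + 5/21*2/7 = 26/147
  d_3[2] = 85/147*1/7 + 9/49*3/7 + 5/21*2/7 = 236/1029
d_3 = (0=611/1029, 1=26/147, 2=236/1029)
  d_4[0] = 611/1029*5/7 + 26/147*3/7 + 236/1029*3/7 = 4309/7203
  d_4[1] = 611/1029*1/7 + 26/147*1/7 + 236/1029*2/7 = 1265/7203
  d_4[2] = 611/1029*1/7 + 26/147*3/7 + 236/1029*2/7 = 543/2401
d_4 = (0=4309/7203, 1=1265/7203, 2=543/2401)

Answer: 4309/7203 1265/7203 543/2401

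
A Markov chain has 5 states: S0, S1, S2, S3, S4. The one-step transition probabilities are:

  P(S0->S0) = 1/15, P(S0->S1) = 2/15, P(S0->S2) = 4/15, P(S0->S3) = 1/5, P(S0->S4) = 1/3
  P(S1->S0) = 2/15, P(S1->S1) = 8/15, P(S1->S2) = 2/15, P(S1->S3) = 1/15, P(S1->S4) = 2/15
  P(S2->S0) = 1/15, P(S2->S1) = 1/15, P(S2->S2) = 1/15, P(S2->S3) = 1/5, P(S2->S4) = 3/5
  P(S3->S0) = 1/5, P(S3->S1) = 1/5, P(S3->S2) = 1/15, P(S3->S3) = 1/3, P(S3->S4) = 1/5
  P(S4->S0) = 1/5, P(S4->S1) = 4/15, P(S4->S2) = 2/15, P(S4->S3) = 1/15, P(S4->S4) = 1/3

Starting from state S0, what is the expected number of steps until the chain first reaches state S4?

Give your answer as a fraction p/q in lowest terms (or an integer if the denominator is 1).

Let h_i = expected steps to first reach S4 from state i.
Boundary: h_S4 = 0.
First-step equations for the other states:
  h_S0 = 1 + 1/15*h_S0 + 2/15*h_S1 + 4/15*h_S2 + 1/5*h_S3 + 1/3*h_S4
  h_S1 = 1 + 2/15*h_S0 + 8/15*h_S1 + 2/15*h_S2 + 1/15*h_S3 + 2/15*h_S4
  h_S2 = 1 + 1/15*h_S0 + 1/15*h_S1 + 1/15*h_S2 + 1/5*h_S3 + 3/5*h_S4
  h_S3 = 1 + 1/5*h_S0 + 1/5*h_S1 + 1/15*h_S2 + 1/3*h_S3 + 1/5*h_S4

Substituting h_S4 = 0 and rearranging gives the linear system (I - Q) h = 1:
  [14/15, -2/15, -4/15, -1/5] . (h_S0, h_S1, h_S2, h_S3) = 1
  [-2/15, 7/15, -2/15, -1/15] . (h_S0, h_S1, h_S2, h_S3) = 1
  [-1/15, -1/15, 14/15, -1/5] . (h_S0, h_S1, h_S2, h_S3) = 1
  [-1/5, -1/5, -1/15, 2/3] . (h_S0, h_S1, h_S2, h_S3) = 1

Solving yields:
  h_S0 = 31830/9737
  h_S1 = 42480/9737
  h_S2 = 24165/9737
  h_S3 = 39315/9737

Starting state is S0, so the expected hitting time is h_S0 = 31830/9737.

Answer: 31830/9737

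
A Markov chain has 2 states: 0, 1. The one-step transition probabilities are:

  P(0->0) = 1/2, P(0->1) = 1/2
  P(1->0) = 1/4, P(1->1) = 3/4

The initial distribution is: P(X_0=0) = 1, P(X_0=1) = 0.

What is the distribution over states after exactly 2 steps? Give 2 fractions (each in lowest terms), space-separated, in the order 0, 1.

Answer: 3/8 5/8

Derivation:
Propagating the distribution step by step (d_{t+1} = d_t * P):
d_0 = (0=1, 1=0)
  d_1[0] = 1*1/2 + 0*1/4 = 1/2
  d_1[1] = 1*1/2 + 0*3/4 = 1/2
d_1 = (0=1/2, 1=1/2)
  d_2[0] = 1/2*1/2 + 1/2*1/4 = 3/8
  d_2[1] = 1/2*1/2 + 1/2*3/4 = 5/8
d_2 = (0=3/8, 1=5/8)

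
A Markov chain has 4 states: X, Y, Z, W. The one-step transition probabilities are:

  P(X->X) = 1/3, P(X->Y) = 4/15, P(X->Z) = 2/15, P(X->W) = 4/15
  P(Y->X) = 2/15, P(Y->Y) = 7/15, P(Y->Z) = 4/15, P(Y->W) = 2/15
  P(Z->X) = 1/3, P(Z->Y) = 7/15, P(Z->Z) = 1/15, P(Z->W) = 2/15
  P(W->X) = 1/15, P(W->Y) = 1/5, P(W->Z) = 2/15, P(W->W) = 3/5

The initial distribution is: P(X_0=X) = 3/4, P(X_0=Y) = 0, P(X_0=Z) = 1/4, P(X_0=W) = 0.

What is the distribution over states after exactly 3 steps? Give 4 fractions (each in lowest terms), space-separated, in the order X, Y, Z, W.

Answer: 71/375 523/1500 2257/13500 199/675

Derivation:
Propagating the distribution step by step (d_{t+1} = d_t * P):
d_0 = (X=3/4, Y=0, Z=1/4, W=0)
  d_1[X] = 3/4*1/3 + 0*2/15 + 1/4*1/3 + 0*1/15 = 1/3
  d_1[Y] = 3/4*4/15 + 0*7/15 + 1/4*7/15 + 0*1/5 = 19/60
  d_1[Z] = 3/4*2/15 + 0*4/15 + 1/4*1/15 + 0*2/15 = 7/60
  d_1[W] = 3/4*4/15 + 0*2/15 + 1/4*2/15 + 0*3/5 = 7/30
d_1 = (X=1/3, Y=19/60, Z=7/60, W=7/30)
  d_2[X] = 1/3*1/3 + 19/60*2/15 + 7/60*1/3 + 7/30*1/15 = 187/900
  d_2[Y] = 1/3*4/15 + 19/60*7/15 + 7/60*7/15 + 7/30*1/5 = 76/225
  d_2[Z] = 1/3*2/15 + 19/60*4/15 + 7/60*1/15 + 7/30*2/15 = 151/900
  d_2[W] = 1/3*4/15 + 19/60*2/15 + 7/60*2/15 + 7/30*3/5 = 43/150
d_2 = (X=187/900, Y=76/225, Z=151/900, W=43/150)
  d_3[X] = 187/900*1/3 + 76/225*2/15 + 151/900*1/3 + 43/150*1/15 = 71/375
  d_3[Y] = 187/900*4/15 + 76/225*7/15 + 151/900*7/15 + 43/150*1/5 = 523/1500
  d_3[Z] = 187/900*2/15 + 76/225*4/15 + 151/900*1/15 + 43/150*2/15 = 2257/13500
  d_3[W] = 187/900*4/15 + 76/225*2/15 + 151/900*2/15 + 43/150*3/5 = 199/675
d_3 = (X=71/375, Y=523/1500, Z=2257/13500, W=199/675)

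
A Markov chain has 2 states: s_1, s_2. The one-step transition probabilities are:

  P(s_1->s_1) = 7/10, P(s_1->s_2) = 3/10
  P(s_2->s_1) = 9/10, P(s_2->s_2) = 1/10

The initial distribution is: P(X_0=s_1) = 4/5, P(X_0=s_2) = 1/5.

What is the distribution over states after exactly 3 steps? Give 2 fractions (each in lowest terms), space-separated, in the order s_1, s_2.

Answer: 937/1250 313/1250

Derivation:
Propagating the distribution step by step (d_{t+1} = d_t * P):
d_0 = (s_1=4/5, s_2=1/5)
  d_1[s_1] = 4/5*7/10 + 1/5*9/10 = 37/50
  d_1[s_2] = 4/5*3/10 + 1/5*1/10 = 13/50
d_1 = (s_1=37/50, s_2=13/50)
  d_2[s_1] = 37/50*7/10 + 13/50*9/10 = 94/125
  d_2[s_2] = 37/50*3/10 + 13/50*1/10 = 31/125
d_2 = (s_1=94/125, s_2=31/125)
  d_3[s_1] = 94/125*7/10 + 31/125*9/10 = 937/1250
  d_3[s_2] = 94/125*3/10 + 31/125*1/10 = 313/1250
d_3 = (s_1=937/1250, s_2=313/1250)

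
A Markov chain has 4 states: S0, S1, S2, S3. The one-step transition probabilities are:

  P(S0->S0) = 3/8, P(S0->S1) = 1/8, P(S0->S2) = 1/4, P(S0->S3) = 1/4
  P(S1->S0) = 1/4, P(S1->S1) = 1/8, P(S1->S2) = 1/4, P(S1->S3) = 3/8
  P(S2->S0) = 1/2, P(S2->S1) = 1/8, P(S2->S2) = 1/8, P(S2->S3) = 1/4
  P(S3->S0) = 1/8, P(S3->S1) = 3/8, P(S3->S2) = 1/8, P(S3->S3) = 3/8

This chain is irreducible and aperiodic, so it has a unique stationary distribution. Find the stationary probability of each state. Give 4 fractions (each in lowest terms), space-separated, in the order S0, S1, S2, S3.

Answer: 143/486 11/54 91/486 17/54

Derivation:
The stationary distribution satisfies pi = pi * P, i.e.:
  pi_S0 = 3/8*pi_S0 + 1/4*pi_S1 + 1/2*pi_S2 + 1/8*pi_S3
  pi_S1 = 1/8*pi_S0 + 1/8*pi_S1 + 1/8*pi_S2 + 3/8*pi_S3
  pi_S2 = 1/4*pi_S0 + 1/4*pi_S1 + 1/8*pi_S2 + 1/8*pi_S3
  pi_S3 = 1/4*pi_S0 + 3/8*pi_S1 + 1/4*pi_S2 + 3/8*pi_S3
with normalization: pi_S0 + pi_S1 + pi_S2 + pi_S3 = 1.

Using the first 3 balance equations plus normalization, the linear system A*pi = b is:
  [-5/8, 1/4, 1/2, 1/8] . pi = 0
  [1/8, -7/8, 1/8, 3/8] . pi = 0
  [1/4, 1/4, -7/8, 1/8] . pi = 0
  [1, 1, 1, 1] . pi = 1

Solving yields:
  pi_S0 = 143/486
  pi_S1 = 11/54
  pi_S2 = 91/486
  pi_S3 = 17/54

Verification (pi * P):
  143/486*3/8 + 11/54*1/4 + 91/486*1/2 + 17/54*1/8 = 143/486 = pi_S0  (ok)
  143/486*1/8 + 11/54*1/8 + 91/486*1/8 + 17/54*3/8 = 11/54 = pi_S1  (ok)
  143/486*1/4 + 11/54*1/4 + 91/486*1/8 + 17/54*1/8 = 91/486 = pi_S2  (ok)
  143/486*1/4 + 11/54*3/8 + 91/486*1/4 + 17/54*3/8 = 17/54 = pi_S3  (ok)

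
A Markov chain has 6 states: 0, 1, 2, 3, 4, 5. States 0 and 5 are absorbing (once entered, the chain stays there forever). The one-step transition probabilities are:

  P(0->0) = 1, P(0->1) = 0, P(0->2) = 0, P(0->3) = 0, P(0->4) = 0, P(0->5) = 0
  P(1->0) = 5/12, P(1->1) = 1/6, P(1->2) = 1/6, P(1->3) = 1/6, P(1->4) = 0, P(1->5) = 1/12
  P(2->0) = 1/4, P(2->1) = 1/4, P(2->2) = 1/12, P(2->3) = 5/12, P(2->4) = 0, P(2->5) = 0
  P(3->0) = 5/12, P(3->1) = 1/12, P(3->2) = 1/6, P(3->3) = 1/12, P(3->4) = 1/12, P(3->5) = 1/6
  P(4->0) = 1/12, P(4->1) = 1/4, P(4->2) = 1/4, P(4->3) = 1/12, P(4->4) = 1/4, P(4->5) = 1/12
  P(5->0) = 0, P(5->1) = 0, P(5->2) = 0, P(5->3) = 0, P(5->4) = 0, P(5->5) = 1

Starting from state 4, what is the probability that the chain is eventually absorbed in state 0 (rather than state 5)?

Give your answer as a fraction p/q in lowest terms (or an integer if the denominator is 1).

Answer: 804/1079

Derivation:
Let a_i = P(absorbed in 0 | start in state i).
Boundary conditions: a_0 = 1, a_5 = 0.
For each transient state i, a_i = sum_j P(i->j) * a_j:
  a_1 = 5/12*a_0 + 1/6*a_1 + 1/6*a_2 + 1/6*a_3 + 0*a_4 + 1/12*a_5
  a_2 = 1/4*a_0 + 1/4*a_1 + 1/12*a_2 + 5/12*a_3 + 0*a_4 + 0*a_5
  a_3 = 5/12*a_0 + 1/12*a_1 + 1/6*a_2 + 1/12*a_3 + 1/12*a_4 + 1/6*a_5
  a_4 = 1/12*a_0 + 1/4*a_1 + 1/4*a_2 + 1/12*a_3 + 1/4*a_4 + 1/12*a_5

Substituting a_0 = 1 and a_5 = 0, rearrange to (I - Q) a = r where r[i] = P(i -> 0):
  [5/6, -1/6, -1/6, 0] . (a_1, a_2, a_3, a_4) = 5/12
  [-1/4, 11/12, -5/12, 0] . (a_1, a_2, a_3, a_4) = 1/4
  [-1/12, -1/6, 11/12, -1/12] . (a_1, a_2, a_3, a_4) = 5/12
  [-1/4, -1/4, -1/12, 3/4] . (a_1, a_2, a_3, a_4) = 1/12

Solving yields:
  a_1 = 7051/8632
  a_2 = 3607/4316
  a_3 = 497/664
  a_4 = 804/1079

Starting state is 4, so the absorption probability is a_4 = 804/1079.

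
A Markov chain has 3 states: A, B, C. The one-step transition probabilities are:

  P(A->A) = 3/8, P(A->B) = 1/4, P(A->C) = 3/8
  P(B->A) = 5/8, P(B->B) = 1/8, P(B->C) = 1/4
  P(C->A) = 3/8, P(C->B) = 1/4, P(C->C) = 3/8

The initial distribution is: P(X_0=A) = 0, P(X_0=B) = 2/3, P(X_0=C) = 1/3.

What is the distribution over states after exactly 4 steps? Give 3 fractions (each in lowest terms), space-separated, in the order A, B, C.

Propagating the distribution step by step (d_{t+1} = d_t * P):
d_0 = (A=0, B=2/3, C=1/3)
  d_1[A] = 0*3/8 + 2/3*5/8 + 1/3*3/8 = 13/24
  d_1[B] = 0*1/4 + 2/3*1/8 + 1/3*1/4 = 1/6
  d_1[C] = 0*3/8 + 2/3*1/4 + 1/3*3/8 = 7/24
d_1 = (A=13/24, B=1/6, C=7/24)
  d_2[A] = 13/24*3/8 + 1/6*5/8 + 7/24*3/8 = 5/12
  d_2[B] = 13/24*1/4 + 1/6*1/8 + 7/24*1/4 = 11/48
  d_2[C] = 13/24*3/8 + 1/6*1/4 + 7/24*3/8 = 17/48
d_2 = (A=5/12, B=11/48, C=17/48)
  d_3[A] = 5/12*3/8 + 11/48*5/8 + 17/48*3/8 = 83/192
  d_3[B] = 5/12*1/4 + 11/48*1/8 + 17/48*1/4 = 85/384
  d_3[C] = 5/12*3/8 + 11/48*1/4 + 17/48*3/8 = 133/384
d_3 = (A=83/192, B=85/384, C=133/384)
  d_4[A] = 83/192*3/8 + 85/384*5/8 + 133/384*3/8 = 661/1536
  d_4[B] = 83/192*1/4 + 85/384*1/8 + 133/384*1/4 = 683/3072
  d_4[C] = 83/192*3/8 + 85/384*1/4 + 133/384*3/8 = 1067/3072
d_4 = (A=661/1536, B=683/3072, C=1067/3072)

Answer: 661/1536 683/3072 1067/3072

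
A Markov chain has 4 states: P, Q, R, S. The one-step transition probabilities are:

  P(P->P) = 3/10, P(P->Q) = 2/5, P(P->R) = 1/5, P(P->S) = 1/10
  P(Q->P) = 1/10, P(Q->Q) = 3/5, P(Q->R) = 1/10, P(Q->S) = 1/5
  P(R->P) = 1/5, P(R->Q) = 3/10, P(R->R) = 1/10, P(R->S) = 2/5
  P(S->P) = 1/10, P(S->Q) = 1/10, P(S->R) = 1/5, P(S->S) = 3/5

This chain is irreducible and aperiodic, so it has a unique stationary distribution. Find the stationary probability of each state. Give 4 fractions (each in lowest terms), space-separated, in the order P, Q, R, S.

Answer: 22/153 53/153 23/153 55/153

Derivation:
The stationary distribution satisfies pi = pi * P, i.e.:
  pi_P = 3/10*pi_P + 1/10*pi_Q + 1/5*pi_R + 1/10*pi_S
  pi_Q = 2/5*pi_P + 3/5*pi_Q + 3/10*pi_R + 1/10*pi_S
  pi_R = 1/5*pi_P + 1/10*pi_Q + 1/10*pi_R + 1/5*pi_S
  pi_S = 1/10*pi_P + 1/5*pi_Q + 2/5*pi_R + 3/5*pi_S
with normalization: pi_P + pi_Q + pi_R + pi_S = 1.

Using the first 3 balance equations plus normalization, the linear system A*pi = b is:
  [-7/10, 1/10, 1/5, 1/10] . pi = 0
  [2/5, -2/5, 3/10, 1/10] . pi = 0
  [1/5, 1/10, -9/10, 1/5] . pi = 0
  [1, 1, 1, 1] . pi = 1

Solving yields:
  pi_P = 22/153
  pi_Q = 53/153
  pi_R = 23/153
  pi_S = 55/153

Verification (pi * P):
  22/153*3/10 + 53/153*1/10 + 23/153*1/5 + 55/153*1/10 = 22/153 = pi_P  (ok)
  22/153*2/5 + 53/153*3/5 + 23/153*3/10 + 55/153*1/10 = 53/153 = pi_Q  (ok)
  22/153*1/5 + 53/153*1/10 + 23/153*1/10 + 55/153*1/5 = 23/153 = pi_R  (ok)
  22/153*1/10 + 53/153*1/5 + 23/153*2/5 + 55/153*3/5 = 55/153 = pi_S  (ok)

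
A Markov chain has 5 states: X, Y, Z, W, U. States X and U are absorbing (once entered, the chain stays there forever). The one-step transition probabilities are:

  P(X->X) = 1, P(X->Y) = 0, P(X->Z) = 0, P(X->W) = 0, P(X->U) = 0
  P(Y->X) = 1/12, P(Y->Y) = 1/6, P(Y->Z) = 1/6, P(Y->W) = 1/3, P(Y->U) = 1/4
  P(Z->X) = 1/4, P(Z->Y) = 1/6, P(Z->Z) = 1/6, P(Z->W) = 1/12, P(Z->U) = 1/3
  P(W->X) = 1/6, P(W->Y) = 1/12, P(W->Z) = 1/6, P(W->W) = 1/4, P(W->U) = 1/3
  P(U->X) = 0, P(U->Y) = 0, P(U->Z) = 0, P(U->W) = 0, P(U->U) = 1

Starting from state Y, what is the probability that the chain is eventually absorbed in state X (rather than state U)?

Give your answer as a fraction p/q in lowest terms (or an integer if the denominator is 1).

Let a_i = P(absorbed in X | start in state i).
Boundary conditions: a_X = 1, a_U = 0.
For each transient state i, a_i = sum_j P(i->j) * a_j:
  a_Y = 1/12*a_X + 1/6*a_Y + 1/6*a_Z + 1/3*a_W + 1/4*a_U
  a_Z = 1/4*a_X + 1/6*a_Y + 1/6*a_Z + 1/12*a_W + 1/3*a_U
  a_W = 1/6*a_X + 1/12*a_Y + 1/6*a_Z + 1/4*a_W + 1/3*a_U

Substituting a_X = 1 and a_U = 0, rearrange to (I - Q) a = r where r[i] = P(i -> X):
  [5/6, -1/6, -1/3] . (a_Y, a_Z, a_W) = 1/12
  [-1/6, 5/6, -1/12] . (a_Y, a_Z, a_W) = 1/4
  [-1/12, -1/6, 3/4] . (a_Y, a_Z, a_W) = 1/6

Solving yields:
  a_Y = 125/393
  a_Z = 313/786
  a_W = 136/393

Starting state is Y, so the absorption probability is a_Y = 125/393.

Answer: 125/393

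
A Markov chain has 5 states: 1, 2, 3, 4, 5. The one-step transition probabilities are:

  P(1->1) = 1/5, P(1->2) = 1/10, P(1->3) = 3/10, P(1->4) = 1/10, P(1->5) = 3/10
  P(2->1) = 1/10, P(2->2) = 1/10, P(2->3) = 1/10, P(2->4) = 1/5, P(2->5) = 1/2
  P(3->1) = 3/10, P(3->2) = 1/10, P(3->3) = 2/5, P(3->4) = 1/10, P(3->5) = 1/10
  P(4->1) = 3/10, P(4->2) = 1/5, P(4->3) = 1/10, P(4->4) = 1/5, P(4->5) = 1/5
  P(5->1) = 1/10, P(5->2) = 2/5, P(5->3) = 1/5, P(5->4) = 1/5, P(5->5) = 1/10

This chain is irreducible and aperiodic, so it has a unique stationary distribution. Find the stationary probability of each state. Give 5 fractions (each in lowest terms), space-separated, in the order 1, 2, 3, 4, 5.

The stationary distribution satisfies pi = pi * P, i.e.:
  pi_1 = 1/5*pi_1 + 1/10*pi_2 + 3/10*pi_3 + 3/10*pi_4 + 1/10*pi_5
  pi_2 = 1/10*pi_1 + 1/10*pi_2 + 1/10*pi_3 + 1/5*pi_4 + 2/5*pi_5
  pi_3 = 3/10*pi_1 + 1/10*pi_2 + 2/5*pi_3 + 1/10*pi_4 + 1/5*pi_5
  pi_4 = 1/10*pi_1 + 1/5*pi_2 + 1/10*pi_3 + 1/5*pi_4 + 1/5*pi_5
  pi_5 = 3/10*pi_1 + 1/2*pi_2 + 1/10*pi_3 + 1/5*pi_4 + 1/10*pi_5
with normalization: pi_1 + pi_2 + pi_3 + pi_4 + pi_5 = 1.

Using the first 4 balance equations plus normalization, the linear system A*pi = b is:
  [-4/5, 1/10, 3/10, 3/10, 1/10] . pi = 0
  [1/10, -9/10, 1/10, 1/5, 2/5] . pi = 0
  [3/10, 1/10, -3/5, 1/10, 1/5] . pi = 0
  [1/10, 1/5, 1/10, -4/5, 1/5] . pi = 0
  [1, 1, 1, 1, 1] . pi = 1

Solving yields:
  pi_1 = 65/329
  pi_2 = 26/141
  pi_3 = 229/987
  pi_4 = 155/987
  pi_5 = 226/987

Verification (pi * P):
  65/329*1/5 + 26/141*1/10 + 229/987*3/10 + 155/987*3/10 + 226/987*1/10 = 65/329 = pi_1  (ok)
  65/329*1/10 + 26/141*1/10 + 229/987*1/10 + 155/987*1/5 + 226/987*2/5 = 26/141 = pi_2  (ok)
  65/329*3/10 + 26/141*1/10 + 229/987*2/5 + 155/987*1/10 + 226/987*1/5 = 229/987 = pi_3  (ok)
  65/329*1/10 + 26/141*1/5 + 229/987*1/10 + 155/987*1/5 + 226/987*1/5 = 155/987 = pi_4  (ok)
  65/329*3/10 + 26/141*1/2 + 229/987*1/10 + 155/987*1/5 + 226/987*1/10 = 226/987 = pi_5  (ok)

Answer: 65/329 26/141 229/987 155/987 226/987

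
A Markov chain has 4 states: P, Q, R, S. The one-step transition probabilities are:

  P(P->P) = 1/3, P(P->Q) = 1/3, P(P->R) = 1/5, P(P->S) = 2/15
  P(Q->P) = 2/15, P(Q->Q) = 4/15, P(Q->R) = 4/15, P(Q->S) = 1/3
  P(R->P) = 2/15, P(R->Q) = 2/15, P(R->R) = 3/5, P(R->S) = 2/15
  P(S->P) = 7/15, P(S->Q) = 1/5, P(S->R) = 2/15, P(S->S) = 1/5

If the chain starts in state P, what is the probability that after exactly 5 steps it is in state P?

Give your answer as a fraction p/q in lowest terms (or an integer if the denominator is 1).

Computing P^5 by repeated multiplication:
P^1 =
  P: [1/3, 1/3, 1/5, 2/15]
  Q: [2/15, 4/15, 4/15, 1/3]
  R: [2/15, 2/15, 3/5, 2/15]
  S: [7/15, 1/5, 2/15, 1/5]
P^2 =
  P: [11/45, 19/75, 22/75, 47/225]
  Q: [61/225, 49/225, 68/225, 47/225]
  R: [46/225, 14/75, 11/25, 38/225]
  S: [22/75, 4/15, 19/75, 14/75]
P^3 =
  P: [34/135, 776/3375, 1081/3375, 668/3375]
  Q: [868/3375, 778/3375, 217/675, 644/3375]
  R: [778/3375, 142/675, 1273/3375, 614/3375]
  S: [286/1125, 6/25, 23/75, 224/1125]
P^4 =
  P: [2528/10125, 256/1125, 5573/16875, 9746/50625]
  Q: [12574/50625, 11554/50625, 16769/50625, 9728/50625]
  R: [12154/50625, 3706/16875, 5953/16875, 9494/50625]
  S: [4228/16875, 3872/16875, 5491/16875, 3284/16875]
P^5 =
  P: [7516/30375, 171956/759375, 253963/759375, 145556/759375]
  Q: [187612/759375, 171808/759375, 50863/151875, 29128/151875]
  R: [185182/759375, 169442/759375, 260653/759375, 144098/759375]
  S: [62854/253125, 19154/84375, 1039/3125, 1946/10125]

(P^5)[P -> P] = 7516/30375

Answer: 7516/30375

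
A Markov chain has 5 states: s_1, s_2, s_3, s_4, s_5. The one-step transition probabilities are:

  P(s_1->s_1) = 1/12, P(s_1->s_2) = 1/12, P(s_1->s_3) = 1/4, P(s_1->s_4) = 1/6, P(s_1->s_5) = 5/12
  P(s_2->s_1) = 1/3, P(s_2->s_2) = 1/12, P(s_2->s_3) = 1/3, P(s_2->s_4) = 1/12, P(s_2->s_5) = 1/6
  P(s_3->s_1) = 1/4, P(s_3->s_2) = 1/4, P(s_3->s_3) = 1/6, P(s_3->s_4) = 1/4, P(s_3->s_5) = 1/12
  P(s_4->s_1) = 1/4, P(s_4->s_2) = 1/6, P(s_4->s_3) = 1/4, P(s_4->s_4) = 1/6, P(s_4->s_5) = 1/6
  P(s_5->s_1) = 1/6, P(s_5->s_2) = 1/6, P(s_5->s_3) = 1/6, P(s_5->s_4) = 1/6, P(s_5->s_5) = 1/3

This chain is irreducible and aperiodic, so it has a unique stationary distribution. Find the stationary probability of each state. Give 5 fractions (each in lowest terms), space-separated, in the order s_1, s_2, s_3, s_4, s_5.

The stationary distribution satisfies pi = pi * P, i.e.:
  pi_s_1 = 1/12*pi_s_1 + 1/3*pi_s_2 + 1/4*pi_s_3 + 1/4*pi_s_4 + 1/6*pi_s_5
  pi_s_2 = 1/12*pi_s_1 + 1/12*pi_s_2 + 1/4*pi_s_3 + 1/6*pi_s_4 + 1/6*pi_s_5
  pi_s_3 = 1/4*pi_s_1 + 1/3*pi_s_2 + 1/6*pi_s_3 + 1/4*pi_s_4 + 1/6*pi_s_5
  pi_s_4 = 1/6*pi_s_1 + 1/12*pi_s_2 + 1/4*pi_s_3 + 1/6*pi_s_4 + 1/6*pi_s_5
  pi_s_5 = 5/12*pi_s_1 + 1/6*pi_s_2 + 1/12*pi_s_3 + 1/6*pi_s_4 + 1/3*pi_s_5
with normalization: pi_s_1 + pi_s_2 + pi_s_3 + pi_s_4 + pi_s_5 = 1.

Using the first 4 balance equations plus normalization, the linear system A*pi = b is:
  [-11/12, 1/3, 1/4, 1/4, 1/6] . pi = 0
  [1/12, -11/12, 1/4, 1/6, 1/6] . pi = 0
  [1/4, 1/3, -5/6, 1/4, 1/6] . pi = 0
  [1/6, 1/12, 1/4, -5/6, 1/6] . pi = 0
  [1, 1, 1, 1, 1] . pi = 1

Solving yields:
  pi_s_1 = 4992/23975
  pi_s_2 = 3718/23975
  pi_s_3 = 768/3425
  pi_s_4 = 4134/23975
  pi_s_5 = 1151/4795

Verification (pi * P):
  4992/23975*1/12 + 3718/23975*1/3 + 768/3425*1/4 + 4134/23975*1/4 + 1151/4795*1/6 = 4992/23975 = pi_s_1  (ok)
  4992/23975*1/12 + 3718/23975*1/12 + 768/3425*1/4 + 4134/23975*1/6 + 1151/4795*1/6 = 3718/23975 = pi_s_2  (ok)
  4992/23975*1/4 + 3718/23975*1/3 + 768/3425*1/6 + 4134/23975*1/4 + 1151/4795*1/6 = 768/3425 = pi_s_3  (ok)
  4992/23975*1/6 + 3718/23975*1/12 + 768/3425*1/4 + 4134/23975*1/6 + 1151/4795*1/6 = 4134/23975 = pi_s_4  (ok)
  4992/23975*5/12 + 3718/23975*1/6 + 768/3425*1/12 + 4134/23975*1/6 + 1151/4795*1/3 = 1151/4795 = pi_s_5  (ok)

Answer: 4992/23975 3718/23975 768/3425 4134/23975 1151/4795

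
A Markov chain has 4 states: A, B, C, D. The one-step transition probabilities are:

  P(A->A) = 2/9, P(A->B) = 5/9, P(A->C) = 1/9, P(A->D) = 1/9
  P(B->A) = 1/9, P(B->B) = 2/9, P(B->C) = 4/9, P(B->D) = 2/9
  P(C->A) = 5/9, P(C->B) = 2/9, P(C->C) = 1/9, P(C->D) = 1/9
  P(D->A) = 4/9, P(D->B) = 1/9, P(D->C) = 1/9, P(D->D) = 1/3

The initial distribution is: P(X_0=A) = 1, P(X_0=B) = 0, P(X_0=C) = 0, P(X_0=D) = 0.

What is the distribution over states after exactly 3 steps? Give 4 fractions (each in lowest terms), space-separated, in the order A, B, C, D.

Answer: 1/3 200/729 50/243 136/729

Derivation:
Propagating the distribution step by step (d_{t+1} = d_t * P):
d_0 = (A=1, B=0, C=0, D=0)
  d_1[A] = 1*2/9 + 0*1/9 + 0*5/9 + 0*4/9 = 2/9
  d_1[B] = 1*5/9 + 0*2/9 + 0*2/9 + 0*1/9 = 5/9
  d_1[C] = 1*1/9 + 0*4/9 + 0*1/9 + 0*1/9 = 1/9
  d_1[D] = 1*1/9 + 0*2/9 + 0*1/9 + 0*1/3 = 1/9
d_1 = (A=2/9, B=5/9, C=1/9, D=1/9)
  d_2[A] = 2/9*2/9 + 5/9*1/9 + 1/9*5/9 + 1/9*4/9 = 2/9
  d_2[B] = 2/9*5/9 + 5/9*2/9 + 1/9*2/9 + 1/9*1/9 = 23/81
  d_2[C] = 2/9*1/9 + 5/9*4/9 + 1/9*1/9 + 1/9*1/9 = 8/27
  d_2[D] = 2/9*1/9 + 5/9*2/9 + 1/9*1/9 + 1/9*1/3 = 16/81
d_2 = (A=2/9, B=23/81, C=8/27, D=16/81)
  d_3[A] = 2/9*2/9 + 23/81*1/9 + 8/27*5/9 + 16/81*4/9 = 1/3
  d_3[B] = 2/9*5/9 + 23/81*2/9 + 8/27*2/9 + 16/81*1/9 = 200/729
  d_3[C] = 2/9*1/9 + 23/81*4/9 + 8/27*1/9 + 16/81*1/9 = 50/243
  d_3[D] = 2/9*1/9 + 23/81*2/9 + 8/27*1/9 + 16/81*1/3 = 136/729
d_3 = (A=1/3, B=200/729, C=50/243, D=136/729)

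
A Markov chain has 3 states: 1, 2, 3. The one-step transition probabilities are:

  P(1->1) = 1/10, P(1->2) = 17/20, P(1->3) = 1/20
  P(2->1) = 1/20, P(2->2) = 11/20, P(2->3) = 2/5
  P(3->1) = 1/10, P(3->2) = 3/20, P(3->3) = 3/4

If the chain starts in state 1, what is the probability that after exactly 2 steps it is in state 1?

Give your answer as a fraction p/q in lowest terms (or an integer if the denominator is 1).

Computing P^2 by repeated multiplication:
P^1 =
  1: [1/10, 17/20, 1/20]
  2: [1/20, 11/20, 2/5]
  3: [1/10, 3/20, 3/4]
P^2 =
  1: [23/400, 14/25, 153/400]
  2: [29/400, 81/200, 209/400]
  3: [37/400, 7/25, 251/400]

(P^2)[1 -> 1] = 23/400

Answer: 23/400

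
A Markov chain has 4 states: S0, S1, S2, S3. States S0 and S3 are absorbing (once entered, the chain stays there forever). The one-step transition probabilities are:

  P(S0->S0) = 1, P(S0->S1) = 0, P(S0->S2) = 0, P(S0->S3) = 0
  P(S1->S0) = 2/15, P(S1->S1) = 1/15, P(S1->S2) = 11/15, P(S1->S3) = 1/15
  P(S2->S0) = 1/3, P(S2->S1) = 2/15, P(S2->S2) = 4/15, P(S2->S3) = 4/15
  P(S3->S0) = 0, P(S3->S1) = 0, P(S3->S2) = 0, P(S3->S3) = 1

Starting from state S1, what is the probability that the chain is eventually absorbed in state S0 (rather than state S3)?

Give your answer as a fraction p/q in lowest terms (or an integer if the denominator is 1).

Answer: 7/12

Derivation:
Let a_i = P(absorbed in S0 | start in state i).
Boundary conditions: a_S0 = 1, a_S3 = 0.
For each transient state i, a_i = sum_j P(i->j) * a_j:
  a_S1 = 2/15*a_S0 + 1/15*a_S1 + 11/15*a_S2 + 1/15*a_S3
  a_S2 = 1/3*a_S0 + 2/15*a_S1 + 4/15*a_S2 + 4/15*a_S3

Substituting a_S0 = 1 and a_S3 = 0, rearrange to (I - Q) a = r where r[i] = P(i -> S0):
  [14/15, -11/15] . (a_S1, a_S2) = 2/15
  [-2/15, 11/15] . (a_S1, a_S2) = 1/3

Solving yields:
  a_S1 = 7/12
  a_S2 = 37/66

Starting state is S1, so the absorption probability is a_S1 = 7/12.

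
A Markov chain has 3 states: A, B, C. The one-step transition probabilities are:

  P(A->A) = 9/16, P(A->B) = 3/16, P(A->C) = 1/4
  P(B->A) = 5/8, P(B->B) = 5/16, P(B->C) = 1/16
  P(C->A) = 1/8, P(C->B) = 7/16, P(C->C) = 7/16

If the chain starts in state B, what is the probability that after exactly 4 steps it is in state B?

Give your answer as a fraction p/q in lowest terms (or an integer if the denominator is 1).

Computing P^4 by repeated multiplication:
P^1 =
  A: [9/16, 3/16, 1/4]
  B: [5/8, 5/16, 1/16]
  C: [1/8, 7/16, 7/16]
P^2 =
  A: [119/256, 35/128, 67/256]
  B: [71/128, 31/128, 13/64]
  C: [51/128, 45/128, 1/4]
P^3 =
  A: [1905/4096, 147/512, 1015/4096]
  B: [1001/2048, 275/1024, 497/2048]
  C: [973/2048, 301/1024, 473/2048]
P^4 =
  A: [30935/65536, 4675/16384, 15901/65536]
  B: [15503/32768, 577/2048, 8033/32768]
  C: [15723/32768, 1155/4096, 7805/32768]

(P^4)[B -> B] = 577/2048

Answer: 577/2048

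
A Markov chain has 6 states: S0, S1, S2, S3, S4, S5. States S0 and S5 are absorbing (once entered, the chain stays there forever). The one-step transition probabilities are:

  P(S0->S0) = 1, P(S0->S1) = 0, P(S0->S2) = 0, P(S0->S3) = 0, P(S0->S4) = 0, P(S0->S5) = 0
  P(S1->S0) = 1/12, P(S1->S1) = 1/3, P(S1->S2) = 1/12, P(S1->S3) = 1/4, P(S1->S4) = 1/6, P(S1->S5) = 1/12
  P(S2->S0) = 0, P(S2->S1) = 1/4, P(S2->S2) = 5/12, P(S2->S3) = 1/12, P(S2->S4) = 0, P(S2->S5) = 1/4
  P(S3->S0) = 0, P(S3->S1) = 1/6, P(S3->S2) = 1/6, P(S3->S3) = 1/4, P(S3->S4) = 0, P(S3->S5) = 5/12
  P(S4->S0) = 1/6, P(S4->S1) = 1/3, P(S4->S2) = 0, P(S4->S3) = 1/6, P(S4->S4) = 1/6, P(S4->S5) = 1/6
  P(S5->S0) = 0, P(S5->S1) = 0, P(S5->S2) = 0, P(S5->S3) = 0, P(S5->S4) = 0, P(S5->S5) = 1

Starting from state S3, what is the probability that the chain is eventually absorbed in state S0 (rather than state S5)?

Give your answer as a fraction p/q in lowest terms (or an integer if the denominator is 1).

Let a_i = P(absorbed in S0 | start in state i).
Boundary conditions: a_S0 = 1, a_S5 = 0.
For each transient state i, a_i = sum_j P(i->j) * a_j:
  a_S1 = 1/12*a_S0 + 1/3*a_S1 + 1/12*a_S2 + 1/4*a_S3 + 1/6*a_S4 + 1/12*a_S5
  a_S2 = 0*a_S0 + 1/4*a_S1 + 5/12*a_S2 + 1/12*a_S3 + 0*a_S4 + 1/4*a_S5
  a_S3 = 0*a_S0 + 1/6*a_S1 + 1/6*a_S2 + 1/4*a_S3 + 0*a_S4 + 5/12*a_S5
  a_S4 = 1/6*a_S0 + 1/3*a_S1 + 0*a_S2 + 1/6*a_S3 + 1/6*a_S4 + 1/6*a_S5

Substituting a_S0 = 1 and a_S5 = 0, rearrange to (I - Q) a = r where r[i] = P(i -> S0):
  [2/3, -1/12, -1/4, -1/6] . (a_S1, a_S2, a_S3, a_S4) = 1/12
  [-1/4, 7/12, -1/12, 0] . (a_S1, a_S2, a_S3, a_S4) = 0
  [-1/6, -1/6, 3/4, 0] . (a_S1, a_S2, a_S3, a_S4) = 0
  [-1/3, 0, -1/6, 5/6] . (a_S1, a_S2, a_S3, a_S4) = 1/6

Solving yields:
  a_S1 = 427/1711
  a_S2 = 7/59
  a_S3 = 140/1711
  a_S4 = 541/1711

Starting state is S3, so the absorption probability is a_S3 = 140/1711.

Answer: 140/1711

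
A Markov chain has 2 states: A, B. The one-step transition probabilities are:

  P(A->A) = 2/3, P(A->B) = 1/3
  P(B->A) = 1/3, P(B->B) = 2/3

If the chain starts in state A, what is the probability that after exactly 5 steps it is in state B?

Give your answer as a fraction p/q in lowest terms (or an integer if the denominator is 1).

Answer: 121/243

Derivation:
Computing P^5 by repeated multiplication:
P^1 =
  A: [2/3, 1/3]
  B: [1/3, 2/3]
P^2 =
  A: [5/9, 4/9]
  B: [4/9, 5/9]
P^3 =
  A: [14/27, 13/27]
  B: [13/27, 14/27]
P^4 =
  A: [41/81, 40/81]
  B: [40/81, 41/81]
P^5 =
  A: [122/243, 121/243]
  B: [121/243, 122/243]

(P^5)[A -> B] = 121/243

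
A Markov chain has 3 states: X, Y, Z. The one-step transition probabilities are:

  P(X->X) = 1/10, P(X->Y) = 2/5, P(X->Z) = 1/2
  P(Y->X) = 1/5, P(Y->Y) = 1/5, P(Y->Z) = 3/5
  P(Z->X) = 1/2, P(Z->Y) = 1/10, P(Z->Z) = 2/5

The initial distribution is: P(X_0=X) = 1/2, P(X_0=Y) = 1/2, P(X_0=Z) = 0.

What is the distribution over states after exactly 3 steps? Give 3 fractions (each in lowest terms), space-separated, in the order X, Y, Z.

Answer: 123/400 89/400 47/100

Derivation:
Propagating the distribution step by step (d_{t+1} = d_t * P):
d_0 = (X=1/2, Y=1/2, Z=0)
  d_1[X] = 1/2*1/10 + 1/2*1/5 + 0*1/2 = 3/20
  d_1[Y] = 1/2*2/5 + 1/2*1/5 + 0*1/10 = 3/10
  d_1[Z] = 1/2*1/2 + 1/2*3/5 + 0*2/5 = 11/20
d_1 = (X=3/20, Y=3/10, Z=11/20)
  d_2[X] = 3/20*1/10 + 3/10*1/5 + 11/20*1/2 = 7/20
  d_2[Y] = 3/20*2/5 + 3/10*1/5 + 11/20*1/10 = 7/40
  d_2[Z] = 3/20*1/2 + 3/10*3/5 + 11/20*2/5 = 19/40
d_2 = (X=7/20, Y=7/40, Z=19/40)
  d_3[X] = 7/20*1/10 + 7/40*1/5 + 19/40*1/2 = 123/400
  d_3[Y] = 7/20*2/5 + 7/40*1/5 + 19/40*1/10 = 89/400
  d_3[Z] = 7/20*1/2 + 7/40*3/5 + 19/40*2/5 = 47/100
d_3 = (X=123/400, Y=89/400, Z=47/100)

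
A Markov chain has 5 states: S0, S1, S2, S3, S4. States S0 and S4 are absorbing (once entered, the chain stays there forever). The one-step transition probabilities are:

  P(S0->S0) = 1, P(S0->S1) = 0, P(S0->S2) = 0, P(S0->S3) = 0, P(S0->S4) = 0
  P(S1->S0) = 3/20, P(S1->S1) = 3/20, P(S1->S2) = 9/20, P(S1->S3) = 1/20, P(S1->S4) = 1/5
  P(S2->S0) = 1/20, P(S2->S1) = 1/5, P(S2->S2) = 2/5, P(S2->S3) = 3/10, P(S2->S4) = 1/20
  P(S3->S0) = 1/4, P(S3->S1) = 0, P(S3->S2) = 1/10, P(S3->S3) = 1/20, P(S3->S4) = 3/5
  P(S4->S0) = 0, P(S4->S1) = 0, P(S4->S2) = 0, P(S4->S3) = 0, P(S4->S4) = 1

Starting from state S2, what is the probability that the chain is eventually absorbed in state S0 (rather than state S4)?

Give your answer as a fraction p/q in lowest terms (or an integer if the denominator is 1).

Let a_i = P(absorbed in S0 | start in state i).
Boundary conditions: a_S0 = 1, a_S4 = 0.
For each transient state i, a_i = sum_j P(i->j) * a_j:
  a_S1 = 3/20*a_S0 + 3/20*a_S1 + 9/20*a_S2 + 1/20*a_S3 + 1/5*a_S4
  a_S2 = 1/20*a_S0 + 1/5*a_S1 + 2/5*a_S2 + 3/10*a_S3 + 1/20*a_S4
  a_S3 = 1/4*a_S0 + 0*a_S1 + 1/10*a_S2 + 1/20*a_S3 + 3/5*a_S4

Substituting a_S0 = 1 and a_S4 = 0, rearrange to (I - Q) a = r where r[i] = P(i -> S0):
  [17/20, -9/20, -1/20] . (a_S1, a_S2, a_S3) = 3/20
  [-1/5, 3/5, -3/10] . (a_S1, a_S2, a_S3) = 1/20
  [0, -1/10, 19/20] . (a_S1, a_S2, a_S3) = 1/4

Solving yields:
  a_S1 = 1151/2980
  a_S2 = 1081/2980
  a_S3 = 449/1490

Starting state is S2, so the absorption probability is a_S2 = 1081/2980.

Answer: 1081/2980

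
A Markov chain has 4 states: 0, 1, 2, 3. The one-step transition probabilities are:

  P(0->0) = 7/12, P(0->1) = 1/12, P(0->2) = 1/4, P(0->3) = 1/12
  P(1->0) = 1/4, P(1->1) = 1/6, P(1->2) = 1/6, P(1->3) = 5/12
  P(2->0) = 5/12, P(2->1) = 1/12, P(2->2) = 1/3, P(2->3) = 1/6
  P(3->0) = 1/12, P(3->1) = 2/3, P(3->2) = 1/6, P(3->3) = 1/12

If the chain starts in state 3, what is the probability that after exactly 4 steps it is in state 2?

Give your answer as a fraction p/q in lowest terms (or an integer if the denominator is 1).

Computing P^4 by repeated multiplication:
P^1 =
  0: [7/12, 1/12, 1/4, 1/12]
  1: [1/4, 1/6, 1/6, 5/12]
  2: [5/12, 1/12, 1/3, 1/6]
  3: [1/12, 2/3, 1/6, 1/12]
P^2 =
  0: [17/36, 5/36, 37/144, 19/144]
  1: [7/24, 49/144, 31/144, 11/72]
  2: [5/12, 3/16, 37/144, 5/36]
  3: [7/24, 3/16, 29/144, 23/72]
P^3 =
  0: [185/432, 11/64, 215/864, 29/192]
  1: [103/288, 347/1728, 49/216, 371/1728]
  2: [353/864, 311/1728, 211/864, 289/1728]
  3: [283/864, 493/1728, 97/432, 281/1728]
P^4 =
  0: [4241/10368, 107/576, 79/324, 1673/10368]
  1: [1283/3456, 73/324, 2429/10368, 877/5184]
  2: [1379/3456, 677/3456, 2503/10368, 1697/10368]
  3: [1277/3456, 349/1728, 2399/10368, 511/2592]

(P^4)[3 -> 2] = 2399/10368

Answer: 2399/10368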